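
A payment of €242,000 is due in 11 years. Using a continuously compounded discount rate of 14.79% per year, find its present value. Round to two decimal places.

P = A·e^(−rt) = 242,000·e^(−1.6269).
e^(−1.6269) ≈ 0.196537898222, so P ≈ 47,562.1714.

€47,562.17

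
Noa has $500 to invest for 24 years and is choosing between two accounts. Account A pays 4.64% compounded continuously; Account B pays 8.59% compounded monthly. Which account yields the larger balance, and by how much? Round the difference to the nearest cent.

A: e^(0.0464·24) = e^1.1136 ≈ 3.045301771, so 500 × 3.045301771 ≈ 1,522.6509.
B: (1 + 0.0859/12)^288 ≈ 7.801033425, so 500 × 7.801033425 ≈ 3,900.5167.
Difference ≈ 2,377.8658 in favor of B.

Account B, by $2,377.87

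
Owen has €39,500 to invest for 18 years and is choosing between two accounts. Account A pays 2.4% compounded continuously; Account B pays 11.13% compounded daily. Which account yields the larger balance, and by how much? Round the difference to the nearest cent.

Account B, by €231,929.10

A: e^(0.024·18) = e^0.432 ≈ 1.5403351152, so 39,500 × 1.5403351152 ≈ 60,843.2370.
B: (1 + 0.1113/365)^6570 ≈ 7.41195777964, so 39,500 × 7.41195777964 ≈ 292,772.3323.
Difference ≈ 231,929.0952 in favor of B.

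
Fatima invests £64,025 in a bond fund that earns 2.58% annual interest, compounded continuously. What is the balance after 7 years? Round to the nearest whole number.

£76,698

A = P·e^(rt) = 64,025·e^(0.0258·7) = 64,025·e^0.1806.
e^0.1806 ≈ 1.1979359091, so A ≈ 76,697.8466.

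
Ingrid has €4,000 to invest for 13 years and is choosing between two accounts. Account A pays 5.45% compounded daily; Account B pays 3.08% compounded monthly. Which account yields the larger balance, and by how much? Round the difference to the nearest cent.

Account A, by €2,156.72

A: (1 + 0.0545/365)^4745 ≈ 2.030835146, so 4,000 × 2.030835146 ≈ 8,123.3406.
B: (1 + 0.0308/12)^156 ≈ 1.491656177, so 4,000 × 1.491656177 ≈ 5,966.6247.
Difference ≈ 2,156.7159 in favor of A.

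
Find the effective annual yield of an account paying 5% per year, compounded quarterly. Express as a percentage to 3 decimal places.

5.095%

One year is 4 periods at 0.0125 each: (1 + 0.0125)^4 ≈ 1.050945.
EAR = 1.050945 − 1 ≈ 5.09453%.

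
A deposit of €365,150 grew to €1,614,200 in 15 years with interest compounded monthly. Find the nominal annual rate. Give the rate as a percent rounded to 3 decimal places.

9.950%

The 180-period growth factor is 1,614,200/365,150 = 4.42065.
r/12 = 4.42065^(1/180) − 1 ≈ 0.00829133, so r ≈ 12·0.00829133 = 9.94960%.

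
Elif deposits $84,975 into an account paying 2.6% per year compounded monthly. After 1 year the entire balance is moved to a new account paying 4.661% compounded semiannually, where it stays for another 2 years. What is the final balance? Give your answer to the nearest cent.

$95,629.30

After 1 years at 2.6%: 84,975 × 1.026312082 ≈ 87,210.8692.
Then 2 years at 4.661%: 87,210.8692 × 1.0965296631 ≈ 95,629.3050.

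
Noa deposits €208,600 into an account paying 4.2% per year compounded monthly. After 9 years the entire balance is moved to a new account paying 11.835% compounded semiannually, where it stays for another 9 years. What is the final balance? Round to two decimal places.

€856,268.54

Phase 1: 208,600·(1 + 0.0035)^108 ≈ 304,222.2689.
Phase 2: 304,222.2689·(1 + 0.059175)^18 ≈ 856,268.5381.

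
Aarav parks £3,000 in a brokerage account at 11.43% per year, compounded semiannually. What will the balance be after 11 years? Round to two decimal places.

£10,188.89

Periodic rate = 11.43%/2 = 0.05715; periods = 2·11 = 22.
A = 3,000·(1 + 0.05715)^22 ≈ 3,000·3.3962958218 ≈ 10,188.8875.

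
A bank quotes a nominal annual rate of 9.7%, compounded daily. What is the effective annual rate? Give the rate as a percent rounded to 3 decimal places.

EAR = (1 + 9.7%/365)^365 − 1 = (1 + 0.000265753)^365 − 1.
(1 + 0.000265753)^365 ≈ 1.101846, so EAR ≈ 10.18462%.

10.185%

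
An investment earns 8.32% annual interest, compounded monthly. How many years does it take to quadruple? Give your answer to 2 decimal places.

(1 + 0.00693333)^(12t) = 4.
12t = ln 4 / ln(1 + 0.00693333) ≈ 1.3863/0.00690941 ≈ 200.6387.
t ≈ 16.7199.

16.72 years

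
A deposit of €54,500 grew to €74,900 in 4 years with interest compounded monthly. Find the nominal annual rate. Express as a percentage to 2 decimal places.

(1 + r/12)^48 = 74,900/54,500 = 1.37431.
1 + r/12 = 1.37431^(1/48) ≈ 1.006646, so r/12 ≈ 0.00664601.
r ≈ 12·0.00664601 = 7.97521%.

7.98%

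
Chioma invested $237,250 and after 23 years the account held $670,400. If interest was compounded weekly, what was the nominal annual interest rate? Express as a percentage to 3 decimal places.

4.518%

The 1196-period growth factor is 670,400/237,250 = 2.82571.
r/52 = 2.82571^(1/1196) − 1 ≈ 0.000868906, so r ≈ 52·0.000868906 = 4.51831%.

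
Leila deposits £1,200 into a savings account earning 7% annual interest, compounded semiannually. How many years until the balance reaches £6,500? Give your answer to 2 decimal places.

24.56 years

We need (1 + 0.035)^(2t) = 5.4167, so 2t = ln 5.4167 / ln 1.035 ≈ 49.1108.
t ≈ 49.1108/2 = 24.5554 years.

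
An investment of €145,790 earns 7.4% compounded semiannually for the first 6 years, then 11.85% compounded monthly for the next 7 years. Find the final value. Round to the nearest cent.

After 6 years at 7.4%: 145,790 × 1.54648273779 ≈ 225,461.7183.
Then 7 years at 11.85%: 225,461.7183 × 2.28286471604 ≈ 514,698.6016.

€514,698.60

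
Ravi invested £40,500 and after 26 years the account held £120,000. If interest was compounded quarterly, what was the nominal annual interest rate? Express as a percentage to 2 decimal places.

The 104-period growth factor is 120,000/40,500 = 2.96296.
r/4 = 2.96296^(1/104) − 1 ≈ 0.0104989, so r ≈ 4·0.0104989 = 4.19955%.

4.20%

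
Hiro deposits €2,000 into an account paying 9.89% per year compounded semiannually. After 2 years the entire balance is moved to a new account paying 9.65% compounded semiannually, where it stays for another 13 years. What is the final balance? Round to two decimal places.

€8,259.69

After 2 years at 9.89%: 2,000 × 1.212961475 ≈ 2,425.9230.
Then 13 years at 9.65%: 2,425.9230 × 3.404761128 ≈ 8,259.6882.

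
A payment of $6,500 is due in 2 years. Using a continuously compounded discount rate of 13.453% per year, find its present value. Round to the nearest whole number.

P = A·e^(−rt) = 6,500·e^(−0.26906).
e^(−0.26906) ≈ 0.7640974084, so P ≈ 4,966.6332.

$4,967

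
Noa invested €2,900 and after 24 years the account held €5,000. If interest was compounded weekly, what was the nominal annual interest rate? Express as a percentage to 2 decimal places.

The 1248-period growth factor is 5,000/2,900 = 1.72414.
r/52 = 1.72414^(1/1248) − 1 ≈ 0.000436575, so r ≈ 52·0.000436575 = 2.27019%.

2.27%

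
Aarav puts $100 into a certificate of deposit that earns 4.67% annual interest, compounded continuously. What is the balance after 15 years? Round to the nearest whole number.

A = P·e^(rt) = 100·e^(0.0467·15) = 100·e^0.7005.
e^0.7005 ≈ 2.01475984, so A ≈ 201.4760.

$201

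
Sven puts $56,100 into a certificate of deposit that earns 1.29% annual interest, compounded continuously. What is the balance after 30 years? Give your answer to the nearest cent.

A = P·e^(rt) = 56,100·e^(0.0129·30) = 56,100·e^0.387.
e^0.387 ≈ 1.4725564913, so A ≈ 82,610.4192.

$82,610.42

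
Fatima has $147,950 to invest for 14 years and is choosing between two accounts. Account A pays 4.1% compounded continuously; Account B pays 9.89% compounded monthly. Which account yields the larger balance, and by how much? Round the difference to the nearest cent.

Account A growth factor: e^(0.041·14) = e^0.574 ≈ 1.77535428466; balance ≈ 262,663.6664.
Account B growth factor: (1 + 0.0989/12)^168 ≈ 3.97063269627; balance ≈ 587,455.1074.
Account B is larger by 324,791.4410.

Account B, by $324,791.44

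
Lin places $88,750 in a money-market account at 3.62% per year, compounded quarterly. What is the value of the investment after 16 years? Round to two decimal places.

Growth factor = (1 + 0.00905)^64 ≈ 1.77996700228.
A ≈ 88,750 × 1.77996700228 ≈ 157,972.0715.

$157,972.07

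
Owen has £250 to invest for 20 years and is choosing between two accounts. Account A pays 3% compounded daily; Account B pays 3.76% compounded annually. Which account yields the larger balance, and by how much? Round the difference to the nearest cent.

Account B, by £67.53

Account A growth factor: (1 + 0.03/365)^7300 ≈ 1.82207387; balance ≈ 455.5185.
Account B growth factor: (1 + 0.0376)^20 ≈ 2.09218104; balance ≈ 523.0453.
Account B is larger by 67.5268.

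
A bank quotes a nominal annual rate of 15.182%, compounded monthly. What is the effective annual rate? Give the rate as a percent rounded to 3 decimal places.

One year is 12 periods at 0.0126517 each: (1 + 0.0126517)^12 ≈ 1.162843.
EAR = 1.162843 − 1 ≈ 16.28427%.

16.284%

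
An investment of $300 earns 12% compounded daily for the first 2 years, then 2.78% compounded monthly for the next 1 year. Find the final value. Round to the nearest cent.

Phase 1: 300·(1 + 0.12/365)^730 ≈ 381.3597.
Phase 2: 381.3597·(1 + 0.0278/12)^12 ≈ 392.0976.

$392.10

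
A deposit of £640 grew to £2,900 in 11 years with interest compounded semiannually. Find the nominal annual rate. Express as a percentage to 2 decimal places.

14.22%

The 22-period growth factor is 2,900/640 = 4.53125.
r/2 = 4.53125^(1/22) − 1 ≈ 0.0710952, so r ≈ 2·0.0710952 = 14.21905%.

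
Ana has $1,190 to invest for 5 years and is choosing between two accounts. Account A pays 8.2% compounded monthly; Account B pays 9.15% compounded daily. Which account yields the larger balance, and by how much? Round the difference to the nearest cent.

Account A growth factor: (1 + 0.082/12)^60 ≈ 1.504718016; balance ≈ 1,790.6144.
Account B growth factor: (1 + 0.0915/365)^1825 ≈ 1.580028153; balance ≈ 1,880.2335.
Account B is larger by 89.6191.

Account B, by $89.62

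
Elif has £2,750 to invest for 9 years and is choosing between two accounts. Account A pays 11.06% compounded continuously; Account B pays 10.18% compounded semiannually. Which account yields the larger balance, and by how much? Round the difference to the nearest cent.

A: e^(0.1106·9) = e^0.9954 ≈ 2.705806447, so 2,750 × 2.705806447 ≈ 7,440.9677.
B: (1 + 0.0509)^18 ≈ 2.444021695, so 2,750 × 2.444021695 ≈ 6,721.0597.
Difference ≈ 719.9081 in favor of A.

Account A, by £719.91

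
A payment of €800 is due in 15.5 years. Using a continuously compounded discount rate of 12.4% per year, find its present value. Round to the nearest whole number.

€117

P = A·e^(−rt) = 800·e^(−1.922).
e^(−1.922) ≈ 0.146314041, so P ≈ 117.0512.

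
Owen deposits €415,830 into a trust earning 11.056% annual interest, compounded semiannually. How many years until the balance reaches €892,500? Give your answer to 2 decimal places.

(1 + 0.05528)^(2t) = 892,500/415,830 = 2.1463.
2t·ln(1 + 0.05528) = ln(2.1463); 2t = 0.76375/0.0538061 ≈ 14.1945.
t ≈ 7.0972 years.

7.10 years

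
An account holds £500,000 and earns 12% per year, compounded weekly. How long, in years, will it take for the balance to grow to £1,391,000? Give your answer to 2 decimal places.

8.54 years

(1 + 0.00230769)^(52t) = 1,391,000/500,000 = 2.782.
52t·ln(1 + 0.00230769) = ln(2.782); 52t = 1.0232/0.00230503 ≈ 443.8851.
t ≈ 8.5363 years.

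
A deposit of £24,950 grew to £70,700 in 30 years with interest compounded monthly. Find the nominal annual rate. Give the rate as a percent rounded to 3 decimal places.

The 360-period growth factor is 70,700/24,950 = 2.83367.
r/12 = 2.83367^(1/360) − 1 ≈ 0.00289744, so r ≈ 12·0.00289744 = 3.47693%.

3.477%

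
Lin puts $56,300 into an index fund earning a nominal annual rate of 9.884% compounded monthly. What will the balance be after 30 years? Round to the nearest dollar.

Growth factor = (1 + 0.09884/12)^360 ≈ 19.16441094105.
A ≈ 56,300 × 19.16441094105 ≈ 1,078,956.3360.

$1,078,956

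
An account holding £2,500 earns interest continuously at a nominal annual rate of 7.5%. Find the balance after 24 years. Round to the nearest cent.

A = P·e^(rt) = 2,500·e^(0.075·24) = 2,500·e^1.8.
e^1.8 ≈ 6.0496474644, so A ≈ 15,124.1187.

£15,124.12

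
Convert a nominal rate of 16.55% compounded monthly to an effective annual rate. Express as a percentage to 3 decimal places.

One year is 12 periods at 0.0137917 each: (1 + 0.0137917)^12 ≈ 1.178649.
EAR = 1.178649 − 1 ≈ 17.86493%.

17.865%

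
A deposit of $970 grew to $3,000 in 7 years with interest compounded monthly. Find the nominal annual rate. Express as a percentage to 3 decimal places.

16.238%

The 84-period growth factor is 3,000/970 = 3.09278.
r/12 = 3.09278^(1/84) − 1 ≈ 0.0135321, so r ≈ 12·0.0135321 = 16.23848%.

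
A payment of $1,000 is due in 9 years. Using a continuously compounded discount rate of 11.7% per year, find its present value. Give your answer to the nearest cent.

$348.89

P = A·e^(−rt) = 1,000·e^(−1.053).
e^(−1.053) ≈ 0.348889509, so P ≈ 348.8895.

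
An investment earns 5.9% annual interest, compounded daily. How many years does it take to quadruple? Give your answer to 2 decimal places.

(1 + 0.000161644)^(365t) = 4.
365t = ln 4 / ln(1 + 0.000161644) ≈ 1.3863/0.000161631 ≈ 8576.9210.
t ≈ 23.4984.

23.50 years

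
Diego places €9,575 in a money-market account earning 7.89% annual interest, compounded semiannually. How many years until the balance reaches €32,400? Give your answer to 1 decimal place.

15.8 years

We need (1 + 0.03945)^(2t) = 3.3838, so 2t = ln 3.3838 / ln 1.03945 ≈ 31.5055.
t ≈ 31.5055/2 = 15.7528 years.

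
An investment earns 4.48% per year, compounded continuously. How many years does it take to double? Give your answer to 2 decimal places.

e^(0.0448t) = 2, so 0.0448t = ln 2 ≈ 0.69315.
t ≈ 0.69315/0.0448 ≈ 15.4720.

15.47 years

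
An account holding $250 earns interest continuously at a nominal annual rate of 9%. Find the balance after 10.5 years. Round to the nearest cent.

A = P·e^(rt) = 250·e^(0.09·10.5) = 250·e^0.945.
e^0.945 ≈ 2.57281338, so A ≈ 643.2033.

$643.20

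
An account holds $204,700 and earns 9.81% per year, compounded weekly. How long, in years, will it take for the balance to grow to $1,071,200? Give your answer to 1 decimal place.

We need (1 + 0.00188654)^(52t) = 5.233, so 52t = ln 5.233 / ln 1.001887 ≈ 878.0897.
t ≈ 878.0897/52 = 16.8863 years.

16.9 years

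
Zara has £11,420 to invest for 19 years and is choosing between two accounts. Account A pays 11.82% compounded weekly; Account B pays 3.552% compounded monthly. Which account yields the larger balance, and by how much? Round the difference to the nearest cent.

Account A, by £85,216.98

A: (1 + 0.1182/52)^988 ≈ 9.42392268919, so 11,420 × 9.42392268919 ≈ 107,621.1971.
B: (1 + 0.00296)^228 ≈ 1.9618406589, so 11,420 × 1.9618406589 ≈ 22,404.2203.
Difference ≈ 85,216.9768 in favor of A.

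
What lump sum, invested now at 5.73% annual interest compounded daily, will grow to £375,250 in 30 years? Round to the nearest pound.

Periodic rate = 5.73%/365 = 0.000156986; 10950 periods.
P = 375,250/(1 + 0.0573/365)^10950 ≈ 375,250/5.57819409094 ≈ 67,270.8755.

£67,271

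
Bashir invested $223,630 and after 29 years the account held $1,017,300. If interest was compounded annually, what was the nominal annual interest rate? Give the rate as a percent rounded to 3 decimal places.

5.363%

The 29-period growth factor is 1,017,300/223,630 = 4.54903.
r = 4.54903^(1/29) − 1 ≈ 0.0536269, i.e. 5.36269%.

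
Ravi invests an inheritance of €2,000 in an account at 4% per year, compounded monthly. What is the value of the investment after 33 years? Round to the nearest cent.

Growth factor = (1 + 0.04/12)^396 ≈ 3.735213118.
A ≈ 2,000 × 3.735213118 ≈ 7,470.4262.

€7,470.43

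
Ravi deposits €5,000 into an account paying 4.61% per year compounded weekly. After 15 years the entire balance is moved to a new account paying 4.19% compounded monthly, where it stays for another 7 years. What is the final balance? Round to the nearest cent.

Phase 1: 5,000·(1 + 0.0461/52)^780 ≈ 9,980.4839.
Phase 2: 9,980.4839·(1 + 0.0419/12)^84 ≈ 13,375.4469.

€13,375.45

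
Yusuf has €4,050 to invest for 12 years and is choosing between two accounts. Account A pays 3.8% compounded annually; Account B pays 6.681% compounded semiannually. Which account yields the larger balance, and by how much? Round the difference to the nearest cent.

A: (1 + 0.038)^12 ≈ 1.564473611, so 4,050 × 1.564473611 ≈ 6,336.1181.
B: (1 + 0.033405)^24 ≈ 2.20035829, so 4,050 × 2.20035829 ≈ 8,911.4511.
Difference ≈ 2,575.3329 in favor of B.

Account B, by €2,575.33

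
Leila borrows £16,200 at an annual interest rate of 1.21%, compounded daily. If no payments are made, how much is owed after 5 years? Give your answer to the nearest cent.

Periodic rate = 1.21%/365 = 0.0000331507; periods = 365·5 = 1825.
A = 16,200·(1 + 0.0121/365)^1825 ≈ 16,200·1.0623665322 ≈ 17,210.3378.

£17,210.34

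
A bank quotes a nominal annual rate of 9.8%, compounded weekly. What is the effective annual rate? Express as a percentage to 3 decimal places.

One year is 52 periods at 0.00188462 each: (1 + 0.00188462)^52 ≈ 1.102861.
EAR = 1.102861 − 1 ≈ 10.28611%.

10.286%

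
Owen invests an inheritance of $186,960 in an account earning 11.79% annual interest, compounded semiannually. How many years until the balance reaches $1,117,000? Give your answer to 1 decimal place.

15.6 years

(1 + 0.05895)^(2t) = 1,117,000/186,960 = 5.9745.
2t·ln(1 + 0.05895) = ln(5.9745); 2t = 1.7875/0.0572779 ≈ 31.2076.
t ≈ 15.6038 years.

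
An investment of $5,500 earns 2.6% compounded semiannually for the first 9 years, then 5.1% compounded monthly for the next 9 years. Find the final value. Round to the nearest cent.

$10,971.13

Phase 1: 5,500·(1 + 0.013)^18 ≈ 6,939.5723.
Phase 2: 6,939.5723·(1 + 0.00425)^108 ≈ 10,971.1327.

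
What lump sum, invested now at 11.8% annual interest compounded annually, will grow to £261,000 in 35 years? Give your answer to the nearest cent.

Annual rate = 11.8% = 0.118; 35 periods.
P = 261,000/(1 + 0.118)^35 ≈ 261,000/49.5978812285 ≈ 5,262.3216.

£5,262.32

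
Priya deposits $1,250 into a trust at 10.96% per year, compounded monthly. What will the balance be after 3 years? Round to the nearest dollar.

Periodic rate = 10.96%/12 = 0.00913333; periods = 12·3 = 36.
A = 1,250·(1 + 0.1096/12)^36 ≈ 1,250·1.387228068 ≈ 1,734.0351.

$1,734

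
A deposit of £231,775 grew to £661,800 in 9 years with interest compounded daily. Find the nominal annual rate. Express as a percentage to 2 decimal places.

The 3285-period growth factor is 661,800/231,775 = 2.85536.
r/365 = 2.85536^(1/3285) − 1 ≈ 0.000319441, so r ≈ 365·0.000319441 = 11.65960%.

11.66%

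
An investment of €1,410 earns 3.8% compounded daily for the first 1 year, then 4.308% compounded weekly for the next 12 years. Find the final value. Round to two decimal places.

Phase 1: 1,410·(1 + 0.038/365)^365 ≈ 1,464.6081.
Phase 2: 1,464.6081·(1 + 0.04308/52)^624 ≈ 2,455.5081.

€2,455.51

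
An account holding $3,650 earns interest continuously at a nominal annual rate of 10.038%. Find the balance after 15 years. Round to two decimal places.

$16,451.67

A = P·e^(rt) = 3,650·e^(0.10038·15) = 3,650·e^1.5057.
e^1.5057 ≈ 4.5073076416, so A ≈ 16,451.6729.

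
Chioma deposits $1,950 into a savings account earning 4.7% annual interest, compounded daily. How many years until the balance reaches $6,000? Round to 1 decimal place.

We need (1 + 0.000128767)^(365t) = 3.0769, so 365t = ln 3.0769 / ln 1.000129 ≈ 8728.9553.
t ≈ 8728.9553/365 = 23.9149 years.

23.9 years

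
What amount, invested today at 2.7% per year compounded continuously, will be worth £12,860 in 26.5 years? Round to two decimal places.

£6,287.87

P = A·e^(−rt) = 12,860·e^(−0.7155).
e^(−0.7155) ≈ 0.48894757688, so P ≈ 6,287.8658.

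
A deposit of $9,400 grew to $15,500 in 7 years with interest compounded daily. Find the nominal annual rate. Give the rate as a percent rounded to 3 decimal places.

7.145%

The 2555-period growth factor is 15,500/9,400 = 1.64894.
r/365 = 1.64894^(1/2555) − 1 ≈ 0.000195765, so r ≈ 365·0.000195765 = 7.14542%.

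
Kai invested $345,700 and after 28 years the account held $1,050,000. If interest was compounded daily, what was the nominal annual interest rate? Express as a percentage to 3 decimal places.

(1 + r/365)^10220 = 1,050,000/345,700 = 3.03732.
1 + r/365 = 3.03732^(1/10220) ≈ 1.000109, so r/365 ≈ 0.000108712.
r ≈ 365·0.000108712 = 3.96798%.

3.968%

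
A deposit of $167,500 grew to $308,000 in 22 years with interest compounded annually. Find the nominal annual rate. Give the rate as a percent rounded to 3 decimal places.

2.807%

(1 + r)^22 = 308,000/167,500 = 1.83881.
1 + r = 1.83881^(1/22) ≈ 1.028074, so r ≈ 0.028074.
r ≈ 2.80740%.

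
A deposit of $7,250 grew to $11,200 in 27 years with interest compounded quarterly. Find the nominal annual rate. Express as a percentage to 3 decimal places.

(1 + r/4)^108 = 11,200/7,250 = 1.54483.
1 + r/4 = 1.54483^(1/108) ≈ 1.004035, so r/4 ≈ 0.00403508.
r ≈ 4·0.00403508 = 1.61403%.

1.614%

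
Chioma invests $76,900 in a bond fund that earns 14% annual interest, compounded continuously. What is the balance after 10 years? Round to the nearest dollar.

$311,845

A = P·e^(rt) = 76,900·e^(0.14·10) = 76,900·e^1.4.
e^1.4 ≈ 4.05519996684, so A ≈ 311,844.8775.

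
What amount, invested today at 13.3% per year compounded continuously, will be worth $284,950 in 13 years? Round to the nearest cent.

P = A·e^(−rt) = 284,950·e^(−1.729).
e^(−1.729) ≈ 0.177461783052, so P ≈ 50,567.7351.

$50,567.74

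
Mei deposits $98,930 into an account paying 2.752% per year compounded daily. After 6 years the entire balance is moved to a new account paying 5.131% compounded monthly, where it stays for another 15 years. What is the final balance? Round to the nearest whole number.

Phase 1: 98,930·(1 + 0.02752/365)^2190 ≈ 116,690.6370.
Phase 2: 116,690.6370·(1 + 0.05131/12)^180 ≈ 251,523.2757.

$251,523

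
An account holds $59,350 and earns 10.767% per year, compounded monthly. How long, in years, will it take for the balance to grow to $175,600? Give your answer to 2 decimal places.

(1 + 0.0089725)^(12t) = 175,600/59,350 = 2.9587.
12t·ln(1 + 0.0089725) = ln(2.9587); 12t = 1.0848/0.00893249 ≈ 121.4395.
t ≈ 10.1200 years.

10.12 years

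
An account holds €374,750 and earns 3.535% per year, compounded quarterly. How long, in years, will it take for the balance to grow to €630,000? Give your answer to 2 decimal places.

(1 + 0.0088375)^(4t) = 630,000/374,750 = 1.6811.
4t·ln(1 + 0.0088375) = ln(1.6811); 4t = 0.51946/0.00879868 ≈ 59.0385.
t ≈ 14.7596 years.

14.76 years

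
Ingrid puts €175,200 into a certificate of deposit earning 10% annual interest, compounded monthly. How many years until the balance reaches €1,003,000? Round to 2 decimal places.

We need (1 + 0.00833333)^(12t) = 5.7249, so 12t = ln 5.7249 / ln 1.008333 ≈ 210.2499.
t ≈ 210.2499/12 = 17.5208 years.

17.52 years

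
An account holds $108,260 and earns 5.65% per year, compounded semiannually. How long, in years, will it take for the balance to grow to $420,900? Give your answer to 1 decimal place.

24.4 years

We need (1 + 0.02825)^(2t) = 3.8879, so 2t = ln 3.8879 / ln 1.02825 ≈ 48.7416.
t ≈ 48.7416/2 = 24.3708 years.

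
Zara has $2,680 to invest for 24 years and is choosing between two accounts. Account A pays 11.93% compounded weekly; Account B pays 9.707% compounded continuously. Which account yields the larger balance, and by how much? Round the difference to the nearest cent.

Account A, by $19,257.11

A: (1 + 0.1193/52)^1248 ≈ 17.460140443, so 2,680 × 17.460140443 ≈ 46,793.1764.
B: e^(0.09707·24) = e^2.32968 ≈ 10.274653118, so 2,680 × 10.274653118 ≈ 27,536.0704.
Difference ≈ 19,257.1060 in favor of A.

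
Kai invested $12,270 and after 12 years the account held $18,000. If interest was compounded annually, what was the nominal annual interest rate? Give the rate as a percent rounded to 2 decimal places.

3.24%

The 12-period growth factor is 18,000/12,270 = 1.46699.
r = 1.46699^(1/12) − 1 ≈ 0.0324499, i.e. 3.24499%.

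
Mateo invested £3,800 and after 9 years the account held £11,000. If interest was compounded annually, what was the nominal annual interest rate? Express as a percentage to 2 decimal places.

12.54%

The 9-period growth factor is 11,000/3,800 = 2.89474.
r = 2.89474^(1/9) − 1 ≈ 0.125356, i.e. 12.53559%.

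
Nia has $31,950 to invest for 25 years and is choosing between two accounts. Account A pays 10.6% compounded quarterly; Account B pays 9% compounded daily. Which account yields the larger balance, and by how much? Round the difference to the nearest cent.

Account A, by $133,835.00

Account A growth factor: (1 + 0.0265)^100 ≈ 13.6739935485; balance ≈ 436,884.0939.
Account B growth factor: (1 + 0.09/365)^9125 ≈ 9.48510476188; balance ≈ 303,049.0971.
Account A is larger by 133,834.9967.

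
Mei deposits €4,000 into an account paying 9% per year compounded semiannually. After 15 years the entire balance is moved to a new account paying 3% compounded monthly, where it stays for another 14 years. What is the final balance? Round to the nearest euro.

After 15 years at 9%: 4,000 × 3.7453181345 ≈ 14,981.2725.
Then 14 years at 3%: 14,981.2725 × 1.521164064 ≈ 22,788.9734.

€22,789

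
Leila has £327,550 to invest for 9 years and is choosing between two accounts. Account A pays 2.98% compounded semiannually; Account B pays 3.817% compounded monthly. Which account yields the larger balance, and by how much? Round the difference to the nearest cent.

Account B, by £34,105.56

A: (1 + 0.0149)^18 ≈ 1.30502413976, so 327,550 × 1.30502413976 ≈ 427,460.6570.
B: (1 + 0.03817/12)^108 ≈ 1.4091473427, so 327,550 × 1.4091473427 ≈ 461,566.2121.
Difference ≈ 34,105.5551 in favor of B.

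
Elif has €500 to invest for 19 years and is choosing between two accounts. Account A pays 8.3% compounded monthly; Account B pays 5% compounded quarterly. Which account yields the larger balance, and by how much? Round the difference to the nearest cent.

Account A, by €1,121.84

Account A growth factor: (1 + 0.083/12)^228 ≈ 4.814206464; balance ≈ 2,407.1032.
Account B growth factor: (1 + 0.0125)^76 ≈ 2.5705285; balance ≈ 1,285.2643.
Account A is larger by 1,121.8390.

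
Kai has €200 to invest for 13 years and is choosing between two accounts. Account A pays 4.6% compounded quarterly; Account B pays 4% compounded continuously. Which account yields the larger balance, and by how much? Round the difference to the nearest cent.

Account A, by €26.05

A: (1 + 0.0115)^52 ≈ 1.81228347, so 200 × 1.81228347 ≈ 362.4567.
B: e^(0.04·13) = e^0.52 ≈ 1.68202765, so 200 × 1.68202765 ≈ 336.4055.
Difference ≈ 26.0512 in favor of A.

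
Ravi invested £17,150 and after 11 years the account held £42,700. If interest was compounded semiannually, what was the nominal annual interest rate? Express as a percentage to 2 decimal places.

8.47%

(1 + r/2)^22 = 42,700/17,150 = 2.4898.
1 + r/2 = 2.4898^(1/22) ≈ 1.042335, so r/2 ≈ 0.0423353.
r ≈ 2·0.0423353 = 8.46706%.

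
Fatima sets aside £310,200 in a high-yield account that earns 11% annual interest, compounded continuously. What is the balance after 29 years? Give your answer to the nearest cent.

A = P·e^(rt) = 310,200·e^(0.11·29) = 310,200·e^3.19.
e^3.19 ≈ 24.28842744309, so A ≈ 7,534,270.1928.

£7,534,270.19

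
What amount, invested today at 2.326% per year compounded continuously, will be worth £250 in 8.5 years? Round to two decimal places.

£205.15

P = A·e^(−rt) = 250·e^(−0.19771).
e^(−0.19771) ≈ 0.820607795, so P ≈ 205.1519.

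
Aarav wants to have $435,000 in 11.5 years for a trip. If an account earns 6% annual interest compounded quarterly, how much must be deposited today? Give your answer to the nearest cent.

$219,306.40

Periodic rate = 6%/4 = 0.015; 46 periods.
P = 435,000/(1 + 0.015)^46 ≈ 435,000/1.98352620963 ≈ 219,306.4039.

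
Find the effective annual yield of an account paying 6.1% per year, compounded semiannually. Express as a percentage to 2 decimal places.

6.19%

EAR = (1 + 6.1%/2)^2 − 1 = (1 + 0.0305)^2 − 1.
(1 + 0.0305)^2 ≈ 1.06193, so EAR ≈ 6.19302%.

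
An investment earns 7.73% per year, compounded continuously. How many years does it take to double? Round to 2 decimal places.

8.97 years

e^(0.0773t) = 2, so 0.0773t = ln 2 ≈ 0.69315.
t ≈ 0.69315/0.0773 ≈ 8.9670.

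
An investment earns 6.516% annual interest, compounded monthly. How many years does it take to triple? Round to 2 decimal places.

(1 + 0.00543)^(12t) = 3.
12t = ln 3 / ln(1 + 0.00543) ≈ 1.0986/0.00541531 ≈ 202.8715.
t ≈ 16.9060.

16.91 years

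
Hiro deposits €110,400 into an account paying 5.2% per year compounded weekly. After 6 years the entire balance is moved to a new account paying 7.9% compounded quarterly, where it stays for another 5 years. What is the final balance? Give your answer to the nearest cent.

€222,984.94

After 6 years at 5.2%: 110,400 × 1.36594173147 ≈ 150,799.9672.
Then 5 years at 7.9%: 150,799.9672 × 1.47868027562 ≈ 222,984.9370.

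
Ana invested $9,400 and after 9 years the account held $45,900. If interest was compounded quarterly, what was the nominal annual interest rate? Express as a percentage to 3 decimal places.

(1 + r/4)^36 = 45,900/9,400 = 4.88298.
1 + r/4 = 4.88298^(1/36) ≈ 1.045033, so r/4 ≈ 0.0450333.
r ≈ 4·0.0450333 = 18.01332%.

18.013%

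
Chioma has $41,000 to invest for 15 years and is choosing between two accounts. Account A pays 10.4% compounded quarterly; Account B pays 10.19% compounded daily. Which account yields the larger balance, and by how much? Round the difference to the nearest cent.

Account A, by $2,239.48

A: (1 + 0.026)^60 ≈ 4.66489256916, so 41,000 × 4.66489256916 ≈ 191,260.5953.
B: (1 + 0.1019/365)^5475 ≈ 4.61027117207, so 41,000 × 4.61027117207 ≈ 189,021.1181.
Difference ≈ 2,239.4773 in favor of A.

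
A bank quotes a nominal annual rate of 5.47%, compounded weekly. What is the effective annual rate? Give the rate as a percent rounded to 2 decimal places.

5.62%

EAR = (1 + 5.47%/52)^52 − 1 = (1 + 0.00105192)^52 − 1.
(1 + 0.00105192)^52 ≈ 1.056193, so EAR ≈ 5.61933%.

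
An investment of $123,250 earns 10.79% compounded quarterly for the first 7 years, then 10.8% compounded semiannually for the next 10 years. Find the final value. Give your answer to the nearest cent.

After 7 years at 10.79%: 123,250 × 2.10705757772 ≈ 259,694.8465.
Then 10 years at 10.8%: 259,694.8465 × 2.86293980969 ≈ 743,490.7143.

$743,490.71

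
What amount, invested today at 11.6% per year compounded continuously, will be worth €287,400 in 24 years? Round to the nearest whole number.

P = A·e^(−rt) = 287,400·e^(−2.784).
e^(−2.784) ≈ 0.0617908489948, so P ≈ 17,758.6900.

€17,759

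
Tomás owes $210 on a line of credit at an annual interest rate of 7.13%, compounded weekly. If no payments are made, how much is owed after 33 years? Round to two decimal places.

$2,204.81

Periodic rate = 7.13%/52 = 0.00137115; periods = 52·33 = 1716.
A = 210·(1 + 0.0713/52)^1716 ≈ 210·10.49908782 ≈ 2,204.8084.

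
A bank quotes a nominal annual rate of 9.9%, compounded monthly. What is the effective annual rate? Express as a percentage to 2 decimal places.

10.36%

One year is 12 periods at 0.00825 each: (1 + 0.00825)^12 ≈ 1.103618.
EAR = 1.103618 − 1 ≈ 10.36180%.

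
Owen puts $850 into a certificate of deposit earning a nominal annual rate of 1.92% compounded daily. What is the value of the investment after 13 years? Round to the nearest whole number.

Growth factor = (1 + 0.0192/365)^4745 ≈ 1.283503484.
A ≈ 850 × 1.283503484 ≈ 1,090.9780.

$1,091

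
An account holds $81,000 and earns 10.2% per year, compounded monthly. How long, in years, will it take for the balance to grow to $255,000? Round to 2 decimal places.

11.29 years

(1 + 0.0085)^(12t) = 255,000/81,000 = 3.1481.
12t·ln(1 + 0.0085) = ln(3.1481); 12t = 1.1468/0.00846408 ≈ 135.4919.
t ≈ 11.2910 years.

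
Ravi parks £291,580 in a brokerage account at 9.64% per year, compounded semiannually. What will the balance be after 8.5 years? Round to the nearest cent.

£649,095.16

Growth factor = (1 + 0.0482)^17 ≈ 2.22613060928.
A ≈ 291,580 × 2.22613060928 ≈ 649,095.1631.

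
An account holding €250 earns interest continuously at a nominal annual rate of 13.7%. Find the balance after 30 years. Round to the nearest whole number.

A = P·e^(rt) = 250·e^(0.137·30) = 250·e^4.11.
e^4.11 ≈ 60.94671757, so A ≈ 15,236.6794.

€15,237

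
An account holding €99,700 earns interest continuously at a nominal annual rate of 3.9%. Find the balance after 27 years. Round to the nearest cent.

A = P·e^(rt) = 99,700·e^(0.039·27) = 99,700·e^1.053.
e^1.053 ≈ 2.86623694372, so A ≈ 285,763.8233.

€285,763.82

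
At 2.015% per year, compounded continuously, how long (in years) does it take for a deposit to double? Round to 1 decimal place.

e^(0.02015t) = 2, so 0.02015t = ln 2 ≈ 0.69315.
t ≈ 0.69315/0.02015 ≈ 34.3994.

34.4 years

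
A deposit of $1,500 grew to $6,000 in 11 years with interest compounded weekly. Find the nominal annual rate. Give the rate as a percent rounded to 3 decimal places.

12.618%

(1 + r/52)^572 = 6,000/1,500 = 4.
1 + r/52 = 4^(1/572) ≈ 1.002427, so r/52 ≈ 0.00242653.
r ≈ 52·0.00242653 = 12.61796%.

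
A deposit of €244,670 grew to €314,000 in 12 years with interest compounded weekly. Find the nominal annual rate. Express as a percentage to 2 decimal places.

(1 + r/52)^624 = 314,000/244,670 = 1.28336.
1 + r/52 = 1.28336^(1/624) ≈ 1.0004, so r/52 ≈ 0.000399892.
r ≈ 52·0.000399892 = 2.07944%.

2.08%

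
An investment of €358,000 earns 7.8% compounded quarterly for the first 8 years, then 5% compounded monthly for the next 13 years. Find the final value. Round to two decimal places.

Phase 1: 358,000·(1 + 0.0195)^32 ≈ 664,162.5604.
Phase 2: 664,162.5604·(1 + 0.05/12)^156 ≈ 1,270,513.6197.

€1,270,513.62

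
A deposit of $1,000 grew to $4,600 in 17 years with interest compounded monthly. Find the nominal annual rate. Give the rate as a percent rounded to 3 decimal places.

9.010%

The 204-period growth factor is 4,600/1,000 = 4.6.
r/12 = 4.6^(1/204) − 1 ≈ 0.00750872, so r ≈ 12·0.00750872 = 9.01046%.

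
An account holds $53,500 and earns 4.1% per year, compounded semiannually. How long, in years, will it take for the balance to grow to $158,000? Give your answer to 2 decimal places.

We need (1 + 0.0205)^(2t) = 2.9533, so 2t = ln 2.9533 / ln 1.0205 ≈ 53.3647.
t ≈ 53.3647/2 = 26.6823 years.

26.68 years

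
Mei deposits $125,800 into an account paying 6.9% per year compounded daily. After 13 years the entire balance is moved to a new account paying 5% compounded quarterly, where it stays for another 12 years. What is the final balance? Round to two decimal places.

$559,973.54

After 13 years at 6.9%: 125,800 × 2.45202748138 ≈ 308,465.0572.
Then 12 years at 5%: 308,465.0572 × 1.81535485305 ≈ 559,973.5385.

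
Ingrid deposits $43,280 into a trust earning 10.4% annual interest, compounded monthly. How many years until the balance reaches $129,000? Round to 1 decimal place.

We need (1 + 0.00866667)^(12t) = 2.9806, so 12t = ln 2.9806 / ln 1.008667 ≈ 126.5593.
t ≈ 126.5593/12 = 10.5466 years.

10.5 years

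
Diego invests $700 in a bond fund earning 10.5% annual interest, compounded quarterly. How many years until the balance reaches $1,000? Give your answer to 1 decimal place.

We need (1 + 0.02625)^(4t) = 1.4286, so 4t = ln 1.4286 / ln 1.02625 ≈ 13.7652.
t ≈ 13.7652/4 = 3.4413 years.

3.4 years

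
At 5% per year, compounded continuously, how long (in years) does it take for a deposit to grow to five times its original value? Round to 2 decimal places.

32.19 years

e^(0.05t) = 5, so 0.05t = ln 5 ≈ 1.6094.
t ≈ 1.6094/0.05 ≈ 32.1888.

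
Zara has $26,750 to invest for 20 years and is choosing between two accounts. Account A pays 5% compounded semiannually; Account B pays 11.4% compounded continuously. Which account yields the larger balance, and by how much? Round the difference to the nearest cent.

A: (1 + 0.025)^40 ≈ 2.6850638384, so 26,750 × 2.6850638384 ≈ 71,825.4577.
B: e^(0.114·20) = e^2.28 ≈ 9.77668040953, so 26,750 × 9.77668040953 ≈ 261,526.2010.
Difference ≈ 189,700.7433 in favor of B.

Account B, by $189,700.74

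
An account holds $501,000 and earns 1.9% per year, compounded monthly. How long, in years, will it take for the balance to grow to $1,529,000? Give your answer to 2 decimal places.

We need (1 + 0.00158333)^(12t) = 3.0519, so 12t = ln 3.0519 / ln 1.001583 ≈ 705.2502.
t ≈ 705.2502/12 = 58.7709 years.

58.77 years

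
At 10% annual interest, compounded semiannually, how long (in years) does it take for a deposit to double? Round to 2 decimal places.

7.10 years

(1 + 0.05)^(2t) = 2.
2t = ln 2 / ln(1 + 0.05) ≈ 0.69315/0.0487902 ≈ 14.2067.
t ≈ 7.1033.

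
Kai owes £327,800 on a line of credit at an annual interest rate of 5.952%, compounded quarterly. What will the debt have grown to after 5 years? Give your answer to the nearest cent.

Growth factor = (1 + 0.01488)^20 ≈ 1.34367389911.
A ≈ 327,800 × 1.34367389911 ≈ 440,456.3041.

£440,456.30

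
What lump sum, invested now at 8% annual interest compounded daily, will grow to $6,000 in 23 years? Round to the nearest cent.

$953.10

Periodic rate = 8%/365 = 0.000219178; 8395 periods.
P = 6,000/(1 + 0.08/365)^8395 ≈ 6,000/6.295268916 ≈ 953.0967.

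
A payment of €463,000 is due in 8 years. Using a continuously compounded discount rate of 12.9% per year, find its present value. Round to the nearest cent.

€164,963.96

P = A·e^(−rt) = 463,000·e^(−1.032).
e^(−1.032) ≈ 0.356293660186, so P ≈ 164,963.9647.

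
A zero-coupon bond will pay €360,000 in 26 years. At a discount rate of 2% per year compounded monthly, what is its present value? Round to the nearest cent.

€214,120.06

Periodic rate = 2%/12 = 0.00166667; 312 periods.
P = 360,000/(1 + 0.02/12)^312 ≈ 360,000/1.68129973746 ≈ 214,120.0596.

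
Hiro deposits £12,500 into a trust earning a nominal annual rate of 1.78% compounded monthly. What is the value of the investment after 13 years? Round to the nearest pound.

£15,752

Periodic rate = 1.78%/12 = 0.00148333; periods = 12·13 = 156.
A = 12,500·(1 + 0.0178/12)^156 ≈ 12,500·1.2601472105 ≈ 15,751.8401.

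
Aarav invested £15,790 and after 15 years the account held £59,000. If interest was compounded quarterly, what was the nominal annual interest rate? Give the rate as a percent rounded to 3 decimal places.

The 60-period growth factor is 59,000/15,790 = 3.73654.
r/4 = 3.73654^(1/60) − 1 ≈ 0.0222124, so r ≈ 4·0.0222124 = 8.88498%.

8.885%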